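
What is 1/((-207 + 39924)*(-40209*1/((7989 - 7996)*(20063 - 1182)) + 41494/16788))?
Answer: 369803266/40770600594705 ≈ 9.0703e-6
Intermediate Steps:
1/((-207 + 39924)*(-40209*1/((7989 - 7996)*(20063 - 1182)) + 41494/16788)) = 1/(39717*(-40209/(18881*(-7)) + 41494*(1/16788))) = 1/(39717*(-40209/(-132167) + 20747/8394)) = 1/(39717*(-40209*(-1/132167) + 20747/8394)) = 1/(39717*(40209/132167 + 20747/8394)) = 1/(39717*(3079583095/1109409798)) = (1/39717)*(1109409798/3079583095) = 369803266/40770600594705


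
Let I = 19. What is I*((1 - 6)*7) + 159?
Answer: -506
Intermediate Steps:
I*((1 - 6)*7) + 159 = 19*((1 - 6)*7) + 159 = 19*(-5*7) + 159 = 19*(-35) + 159 = -665 + 159 = -506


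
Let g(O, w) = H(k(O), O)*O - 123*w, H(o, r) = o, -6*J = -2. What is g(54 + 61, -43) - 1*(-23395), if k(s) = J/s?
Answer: 86053/3 ≈ 28684.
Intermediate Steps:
J = ⅓ (J = -⅙*(-2) = ⅓ ≈ 0.33333)
k(s) = 1/(3*s)
g(O, w) = ⅓ - 123*w (g(O, w) = (1/(3*O))*O - 123*w = ⅓ - 123*w)
g(54 + 61, -43) - 1*(-23395) = (⅓ - 123*(-43)) - 1*(-23395) = (⅓ + 5289) + 23395 = 15868/3 + 23395 = 86053/3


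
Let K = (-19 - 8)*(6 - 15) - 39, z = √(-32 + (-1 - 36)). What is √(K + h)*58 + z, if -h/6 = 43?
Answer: I*(√69 + 174*√6) ≈ 434.52*I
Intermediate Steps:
h = -258 (h = -6*43 = -258)
z = I*√69 (z = √(-32 - 37) = √(-69) = I*√69 ≈ 8.3066*I)
K = 204 (K = -27*(-9) - 39 = 243 - 39 = 204)
√(K + h)*58 + z = √(204 - 258)*58 + I*√69 = √(-54)*58 + I*√69 = (3*I*√6)*58 + I*√69 = 174*I*√6 + I*√69 = I*√69 + 174*I*√6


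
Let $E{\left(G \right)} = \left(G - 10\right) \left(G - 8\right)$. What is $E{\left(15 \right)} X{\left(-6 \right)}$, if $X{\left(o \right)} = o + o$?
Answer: $-420$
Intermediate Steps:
$X{\left(o \right)} = 2 o$
$E{\left(G \right)} = \left(-10 + G\right) \left(-8 + G\right)$
$E{\left(15 \right)} X{\left(-6 \right)} = \left(80 + 15^{2} - 270\right) 2 \left(-6\right) = \left(80 + 225 - 270\right) \left(-12\right) = 35 \left(-12\right) = -420$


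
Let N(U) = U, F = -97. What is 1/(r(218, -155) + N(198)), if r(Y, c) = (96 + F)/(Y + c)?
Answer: 63/12473 ≈ 0.0050509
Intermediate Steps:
r(Y, c) = -1/(Y + c) (r(Y, c) = (96 - 97)/(Y + c) = -1/(Y + c))
1/(r(218, -155) + N(198)) = 1/(-1/(218 - 155) + 198) = 1/(-1/63 + 198) = 1/(12473/63) = 63/12473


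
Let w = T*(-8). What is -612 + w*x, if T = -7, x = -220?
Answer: -12932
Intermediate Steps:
w = 56 (w = -7*(-8) = 56)
-612 + w*x = -612 + 56*(-220) = -612 - 12320 = -12932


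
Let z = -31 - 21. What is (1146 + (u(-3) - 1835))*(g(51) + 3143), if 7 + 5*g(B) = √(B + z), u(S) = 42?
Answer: -10163076/5 - 647*I/5 ≈ -2.0326e+6 - 129.4*I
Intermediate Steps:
z = -52
g(B) = -7/5 + √(-52 + B)/5 (g(B) = -7/5 + √(B - 52)/5 = -7/5 + √(-52 + B)/5)
(1146 + (u(-3) - 1835))*(g(51) + 3143) = (1146 + (42 - 1835))*((-7/5 + √(-52 + 51)/5) + 3143) = (1146 - 1793)*((-7/5 + √(-1)/5) + 3143) = -647*((-7/5 + I/5) + 3143) = -647*(15708/5 + I/5) = -10163076/5 - 647*I/5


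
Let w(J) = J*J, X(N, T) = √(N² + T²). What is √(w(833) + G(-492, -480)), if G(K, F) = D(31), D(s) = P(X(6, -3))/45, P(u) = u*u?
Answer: √693890 ≈ 833.00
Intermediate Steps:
P(u) = u²
D(s) = 1 (D(s) = (√(6² + (-3)²))²/45 = (√(36 + 9))²*(1/45) = (√45)²*(1/45) = (3*√5)²*(1/45) = 45*(1/45) = 1)
G(K, F) = 1
w(J) = J²
√(w(833) + G(-492, -480)) = √(833² + 1) = √(693889 + 1) = √693890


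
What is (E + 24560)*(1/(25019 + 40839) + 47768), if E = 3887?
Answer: 89491557970415/65858 ≈ 1.3589e+9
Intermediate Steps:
(E + 24560)*(1/(25019 + 40839) + 47768) = (3887 + 24560)*(1/(25019 + 40839) + 47768) = 28447*(1/65858 + 47768) = 28447*(3145904945/65858) = 89491557970415/65858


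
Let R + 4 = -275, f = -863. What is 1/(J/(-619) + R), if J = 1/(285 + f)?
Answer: -357782/99821177 ≈ -0.0035842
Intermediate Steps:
R = -279 (R = -4 - 275 = -279)
J = -1/578 (J = 1/(285 - 863) = 1/(-578) = -1/578 ≈ -0.0017301)
1/(J/(-619) + R) = 1/(-1/578/(-619) - 279) = 1/(-1/578*(-1/619) - 279) = 1/(1/357782 - 279) = 1/(-99821177/357782) = -357782/99821177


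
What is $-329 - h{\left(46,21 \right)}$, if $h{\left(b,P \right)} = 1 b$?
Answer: $-375$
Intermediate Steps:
$h{\left(b,P \right)} = b$
$-329 - h{\left(46,21 \right)} = -329 - 46 = -375$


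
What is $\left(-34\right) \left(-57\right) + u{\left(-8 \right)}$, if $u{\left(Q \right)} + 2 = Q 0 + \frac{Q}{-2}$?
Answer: $1940$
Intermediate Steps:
$u{\left(Q \right)} = -2 - \frac{Q}{2}$ ($u{\left(Q \right)} = -2 + \left(Q 0 + \frac{Q}{-2}\right) = -2 + \left(0 + Q \left(- \frac{1}{2}\right)\right) = -2 + \left(0 - \frac{Q}{2}\right) = -2 - \frac{Q}{2}$)
$\left(-34\right) \left(-57\right) + u{\left(-8 \right)} = \left(-34\right) \left(-57\right) - -2 = 1938 + \left(-2 + 4\right) = 1938 + 2 = 1940$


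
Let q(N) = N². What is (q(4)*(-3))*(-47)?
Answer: 2256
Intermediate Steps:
(q(4)*(-3))*(-47) = (4²*(-3))*(-47) = (16*(-3))*(-47) = -48*(-47) = 2256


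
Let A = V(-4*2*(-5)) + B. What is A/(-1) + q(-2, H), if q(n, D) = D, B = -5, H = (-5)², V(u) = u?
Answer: -10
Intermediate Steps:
H = 25
A = 35 (A = -4*2*(-5) - 5 = -8*(-5) - 5 = 40 - 5 = 35)
A/(-1) + q(-2, H) = 35/(-1) + 25 = -1*35 + 25 = -35 + 25 = -10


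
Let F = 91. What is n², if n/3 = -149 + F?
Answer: 30276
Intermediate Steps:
n = -174 (n = 3*(-149 + 91) = 3*(-58) = -174)
n² = (-174)² = 30276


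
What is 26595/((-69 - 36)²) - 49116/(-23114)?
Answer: 1835271/404495 ≈ 4.5372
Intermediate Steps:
26595/((-69 - 36)²) - 49116/(-23114) = 26595/((-105)²) - 49116*(-1/23114) = 26595/11025 + 24558/11557 = 26595*(1/11025) + 24558/11557 = 591/245 + 24558/11557 = 1835271/404495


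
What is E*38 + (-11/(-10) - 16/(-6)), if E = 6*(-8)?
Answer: -54607/30 ≈ -1820.2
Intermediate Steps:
E = -48
E*38 + (-11/(-10) - 16/(-6)) = -48*38 + (-11/(-10) - 16/(-6)) = -1824 + (-11*(-⅒) - 16*(-⅙)) = -1824 + (11/10 + 8/3) = -1824 + 113/30 = -54607/30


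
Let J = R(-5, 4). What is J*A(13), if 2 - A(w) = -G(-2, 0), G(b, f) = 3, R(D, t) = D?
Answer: -25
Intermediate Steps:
J = -5
A(w) = 5 (A(w) = 2 - (-1)*3 = 2 - 1*(-3) = 2 + 3 = 5)
J*A(13) = -5*5 = -25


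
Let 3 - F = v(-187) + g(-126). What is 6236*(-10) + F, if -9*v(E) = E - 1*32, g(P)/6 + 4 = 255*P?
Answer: 391268/3 ≈ 1.3042e+5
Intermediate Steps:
g(P) = -24 + 1530*P (g(P) = -24 + 6*(255*P) = -24 + 1530*P)
v(E) = 32/9 - E/9 (v(E) = -(E - 1*32)/9 = -(E - 32)/9 = -(-32 + E)/9 = 32/9 - E/9)
F = 578348/3 (F = 3 - ((32/9 - 1/9*(-187)) + (-24 + 1530*(-126))) = 3 - ((32/9 + 187/9) + (-24 - 192780)) = 3 - (73/3 - 192804) = 3 - 1*(-578339/3) = 3 + 578339/3 = 578348/3 ≈ 1.9278e+5)
6236*(-10) + F = 6236*(-10) + 578348/3 = -62360 + 578348/3 = 391268/3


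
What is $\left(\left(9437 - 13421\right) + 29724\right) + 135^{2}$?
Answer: $43965$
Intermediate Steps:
$\left(\left(9437 - 13421\right) + 29724\right) + 135^{2} = \left(-3984 + 29724\right) + 18225 = 25740 + 18225 = 43965$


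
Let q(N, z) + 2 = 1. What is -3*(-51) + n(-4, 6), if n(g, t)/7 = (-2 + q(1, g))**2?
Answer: 216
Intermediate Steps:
q(N, z) = -1 (q(N, z) = -2 + 1 = -1)
n(g, t) = 63 (n(g, t) = 7*(-2 - 1)**2 = 7*(-3)**2 = 7*9 = 63)
-3*(-51) + n(-4, 6) = -3*(-51) + 63 = 153 + 63 = 216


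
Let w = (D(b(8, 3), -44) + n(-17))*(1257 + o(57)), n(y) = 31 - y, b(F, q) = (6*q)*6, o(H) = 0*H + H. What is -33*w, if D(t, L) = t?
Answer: -6764472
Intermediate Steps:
o(H) = H (o(H) = 0 + H = H)
b(F, q) = 36*q
w = 204984 (w = (36*3 + (31 - 1*(-17)))*(1257 + 57) = (108 + (31 + 17))*1314 = (108 + 48)*1314 = 156*1314 = 204984)
-33*w = -33*204984 = -6764472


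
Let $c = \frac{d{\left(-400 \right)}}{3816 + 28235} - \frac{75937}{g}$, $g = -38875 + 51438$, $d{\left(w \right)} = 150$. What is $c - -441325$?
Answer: $\frac{177700041892388}{402656713} \approx 4.4132 \cdot 10^{5}$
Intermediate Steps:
$g = 12563$
$c = - \frac{2431972337}{402656713}$ ($c = \frac{150}{3816 + 28235} - \frac{75937}{12563} = \frac{150}{32051} - \frac{75937}{12563} = - \frac{2431972337}{402656713} \approx -6.0398$)
$c - -441325 = - \frac{2431972337}{402656713} - -441325 = - \frac{2431972337}{402656713} + 441325 = \frac{177700041892388}{402656713}$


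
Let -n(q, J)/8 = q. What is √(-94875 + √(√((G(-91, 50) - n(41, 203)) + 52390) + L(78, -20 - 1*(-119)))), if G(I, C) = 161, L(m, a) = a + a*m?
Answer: √(-94875 + √(7821 + √52879)) ≈ 307.87*I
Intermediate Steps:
n(q, J) = -8*q
√(-94875 + √(√((G(-91, 50) - n(41, 203)) + 52390) + L(78, -20 - 1*(-119)))) = √(-94875 + √(√((161 - (-8)*41) + 52390) + (-20 - 1*(-119))*(1 + 78))) = √(-94875 + √(√((161 - 1*(-328)) + 52390) + (-20 + 119)*79)) = √(-94875 + √(√((161 + 328) + 52390) + 99*79)) = √(-94875 + √(√(489 + 52390) + 7821)) = √(-94875 + √(√52879 + 7821)) = √(-94875 + √(7821 + √52879))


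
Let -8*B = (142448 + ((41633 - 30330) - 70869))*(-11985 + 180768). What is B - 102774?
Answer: -6994947399/4 ≈ -1.7487e+9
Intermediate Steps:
B = -6994536303/4 (B = -(142448 + ((41633 - 30330) - 70869))*(-11985 + 180768)/8 = -(142448 + (11303 - 70869))*168783/8 = -(142448 - 59566)*168783/8 = -41441*168783/4 = -⅛*13989072606 = -6994536303/4 ≈ -1.7486e+9)
B - 102774 = -6994536303/4 - 102774 = -6994947399/4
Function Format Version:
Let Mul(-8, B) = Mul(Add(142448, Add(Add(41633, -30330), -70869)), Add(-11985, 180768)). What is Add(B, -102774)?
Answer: Rational(-6994947399, 4) ≈ -1.7487e+9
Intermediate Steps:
B = Rational(-6994536303, 4) (B = Mul(Rational(-1, 8), Mul(Add(142448, Add(Add(41633, -30330), -70869)), Add(-11985, 180768))) = Mul(Rational(-1, 8), Mul(Add(142448, Add(11303, -70869)), 168783)) = Mul(Rational(-1, 8), Mul(Add(142448, -59566), 168783)) = Mul(Rational(-1, 8), Mul(82882, 168783)) = Mul(Rational(-1, 8), 13989072606) = Rational(-6994536303, 4) ≈ -1.7486e+9)
Add(B, -102774) = Add(Rational(-6994536303, 4), -102774) = Rational(-6994947399, 4)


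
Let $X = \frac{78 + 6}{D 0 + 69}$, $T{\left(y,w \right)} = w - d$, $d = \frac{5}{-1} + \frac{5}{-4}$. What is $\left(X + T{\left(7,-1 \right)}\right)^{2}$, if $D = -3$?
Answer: $\frac{354025}{8464} \approx 41.827$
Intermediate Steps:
$d = - \frac{25}{4}$ ($d = 5 \left(-1\right) + 5 \left(- \frac{1}{4}\right) = -5 - \frac{5}{4} = - \frac{25}{4} \approx -6.25$)
$T{\left(y,w \right)} = \frac{25}{4} + w$ ($T{\left(y,w \right)} = w - - \frac{25}{4} = w + \frac{25}{4} = \frac{25}{4} + w$)
$X = \frac{28}{23}$ ($X = \frac{78 + 6}{\left(-3\right) 0 + 69} = \frac{84}{0 + 69} = \frac{84}{69} = 84 \cdot \frac{1}{69} = \frac{28}{23} \approx 1.2174$)
$\left(X + T{\left(7,-1 \right)}\right)^{2} = \left(\frac{28}{23} + \left(\frac{25}{4} - 1\right)\right)^{2} = \left(\frac{28}{23} + \frac{21}{4}\right)^{2} = \left(\frac{595}{92}\right)^{2} = \frac{354025}{8464}$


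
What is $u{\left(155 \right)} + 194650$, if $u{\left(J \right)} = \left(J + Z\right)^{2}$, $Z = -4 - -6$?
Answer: $219299$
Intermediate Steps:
$Z = 2$ ($Z = -4 + 6 = 2$)
$u{\left(J \right)} = \left(2 + J\right)^{2}$ ($u{\left(J \right)} = \left(J + 2\right)^{2} = \left(2 + J\right)^{2}$)
$u{\left(155 \right)} + 194650 = \left(2 + 155\right)^{2} + 194650 = 157^{2} + 194650 = 24649 + 194650 = 219299$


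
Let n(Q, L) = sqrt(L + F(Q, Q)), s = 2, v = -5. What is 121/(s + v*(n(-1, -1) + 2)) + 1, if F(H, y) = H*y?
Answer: -113/8 ≈ -14.125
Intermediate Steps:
n(Q, L) = sqrt(L + Q**2) (n(Q, L) = sqrt(L + Q*Q) = sqrt(L + Q**2))
121/(s + v*(n(-1, -1) + 2)) + 1 = 121/(2 - 5*(sqrt(-1 + (-1)**2) + 2)) + 1 = 121/(2 - 5*(sqrt(-1 + 1) + 2)) + 1 = 121/(2 - 5*(sqrt(0) + 2)) + 1 = 121/(2 - 5*(0 + 2)) + 1 = 121/(2 - 5*2) + 1 = 121/(2 - 10) + 1 = 121/(-8) + 1 = -1/8*121 + 1 = -121/8 + 1 = -113/8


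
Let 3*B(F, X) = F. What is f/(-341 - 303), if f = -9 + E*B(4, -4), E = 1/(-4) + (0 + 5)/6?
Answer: 37/2898 ≈ 0.012767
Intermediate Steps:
B(F, X) = F/3
E = 7/12 (E = 1*(-¼) + 5*(⅙) = -¼ + ⅚ = 7/12 ≈ 0.58333)
f = -74/9 (f = -9 + 7*((⅓)*4)/12 = -9 + (7/12)*(4/3) = -9 + 7/9 = -74/9 ≈ -8.2222)
f/(-341 - 303) = -74/(9*(-341 - 303)) = -74/9/(-644) = -74/9*(-1/644) = 37/2898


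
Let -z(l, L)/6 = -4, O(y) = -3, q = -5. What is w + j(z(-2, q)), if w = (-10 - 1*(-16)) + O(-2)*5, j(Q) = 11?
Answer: 2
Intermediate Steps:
z(l, L) = 24 (z(l, L) = -6*(-4) = 24)
w = -9 (w = (-10 - 1*(-16)) - 3*5 = (-10 + 16) - 15 = 6 - 15 = -9)
w + j(z(-2, q)) = -9 + 11 = 2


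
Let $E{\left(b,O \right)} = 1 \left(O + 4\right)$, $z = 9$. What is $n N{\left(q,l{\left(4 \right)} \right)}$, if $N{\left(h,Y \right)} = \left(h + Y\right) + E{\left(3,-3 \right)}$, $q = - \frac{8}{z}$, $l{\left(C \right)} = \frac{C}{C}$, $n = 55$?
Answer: $\frac{550}{9} \approx 61.111$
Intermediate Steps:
$E{\left(b,O \right)} = 4 + O$ ($E{\left(b,O \right)} = 1 \left(4 + O\right) = 4 + O$)
$l{\left(C \right)} = 1$
$q = - \frac{8}{9} \approx -0.88889$
$N{\left(h,Y \right)} = 1 + Y + h$ ($N{\left(h,Y \right)} = \left(h + Y\right) + \left(4 - 3\right) = \left(Y + h\right) + 1 = 1 + Y + h$)
$n N{\left(q,l{\left(4 \right)} \right)} = 55 \left(1 + 1 - \frac{8}{9}\right) = 55 \cdot \frac{10}{9} = \frac{550}{9}$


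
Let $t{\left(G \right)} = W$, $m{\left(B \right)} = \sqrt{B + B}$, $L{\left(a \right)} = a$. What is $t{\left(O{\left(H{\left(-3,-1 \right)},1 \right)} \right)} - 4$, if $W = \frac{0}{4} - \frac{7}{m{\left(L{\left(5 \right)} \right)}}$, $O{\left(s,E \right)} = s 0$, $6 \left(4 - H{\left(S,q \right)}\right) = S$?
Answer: $-4 - \frac{7 \sqrt{10}}{10} \approx -6.2136$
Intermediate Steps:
$H{\left(S,q \right)} = 4 - \frac{S}{6}$
$O{\left(s,E \right)} = 0$
$m{\left(B \right)} = \sqrt{2} \sqrt{B}$ ($m{\left(B \right)} = \sqrt{2 B} = \sqrt{2} \sqrt{B}$)
$W = - \frac{7 \sqrt{10}}{10}$ ($W = \frac{0}{4} - \frac{7}{\sqrt{2} \sqrt{5}} = 0 \cdot \frac{1}{4} - \frac{7}{\sqrt{10}} = 0 - 7 \frac{\sqrt{10}}{10} = 0 - \frac{7 \sqrt{10}}{10} = - \frac{7 \sqrt{10}}{10} \approx -2.2136$)
$t{\left(G \right)} = - \frac{7 \sqrt{10}}{10}$
$t{\left(O{\left(H{\left(-3,-1 \right)},1 \right)} \right)} - 4 = - \frac{7 \sqrt{10}}{10} - 4 = -4 - \frac{7 \sqrt{10}}{10}$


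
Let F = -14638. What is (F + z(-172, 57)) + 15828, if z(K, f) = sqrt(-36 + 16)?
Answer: 1190 + 2*I*sqrt(5) ≈ 1190.0 + 4.4721*I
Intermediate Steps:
z(K, f) = 2*I*sqrt(5) (z(K, f) = sqrt(-20) = 2*I*sqrt(5))
(F + z(-172, 57)) + 15828 = (-14638 + 2*I*sqrt(5)) + 15828 = 1190 + 2*I*sqrt(5)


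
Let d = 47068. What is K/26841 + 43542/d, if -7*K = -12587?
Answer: 15284705/15406734 ≈ 0.99208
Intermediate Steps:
K = 12587/7 (K = -⅐*(-12587) = 12587/7 ≈ 1798.1)
K/26841 + 43542/d = (12587/7)/26841 + 43542/47068 = (12587/7)*(1/26841) + 43542*(1/47068) = 12587/187887 + 531/574 = 15284705/15406734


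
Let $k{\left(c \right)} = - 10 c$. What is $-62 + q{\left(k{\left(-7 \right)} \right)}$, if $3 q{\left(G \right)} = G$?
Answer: $- \frac{116}{3} \approx -38.667$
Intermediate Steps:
$q{\left(G \right)} = \frac{G}{3}$
$-62 + q{\left(k{\left(-7 \right)} \right)} = -62 + \frac{\left(-10\right) \left(-7\right)}{3} = -62 + \frac{1}{3} \cdot 70 = -62 + \frac{70}{3} = - \frac{116}{3}$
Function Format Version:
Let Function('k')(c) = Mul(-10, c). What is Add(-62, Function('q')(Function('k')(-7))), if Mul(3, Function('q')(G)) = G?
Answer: Rational(-116, 3) ≈ -38.667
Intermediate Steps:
Function('q')(G) = Mul(Rational(1, 3), G)
Add(-62, Function('q')(Function('k')(-7))) = Add(-62, Mul(Rational(1, 3), Mul(-10, -7))) = Add(-62, Mul(Rational(1, 3), 70)) = Add(-62, Rational(70, 3)) = Rational(-116, 3)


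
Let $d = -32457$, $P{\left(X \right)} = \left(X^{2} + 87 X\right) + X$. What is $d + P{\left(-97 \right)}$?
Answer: $-31584$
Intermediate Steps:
$P{\left(X \right)} = X^{2} + 88 X$
$d + P{\left(-97 \right)} = -32457 - 97 \left(88 - 97\right) = -32457 - -873 = -32457 + 873 = -31584$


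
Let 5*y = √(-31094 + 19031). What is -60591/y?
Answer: 100985*I*√12063/4021 ≈ 2758.4*I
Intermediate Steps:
y = I*√12063/5 (y = √(-31094 + 19031)/5 = √(-12063)/5 = (I*√12063)/5 = I*√12063/5 ≈ 21.966*I)
-60591/y = -60591*(-5*I*√12063/12063) = -(-100985)*I*√12063/4021 = 100985*I*√12063/4021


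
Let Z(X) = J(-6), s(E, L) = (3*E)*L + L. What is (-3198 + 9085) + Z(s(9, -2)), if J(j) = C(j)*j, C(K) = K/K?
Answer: 5881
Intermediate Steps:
C(K) = 1
s(E, L) = L + 3*E*L (s(E, L) = 3*E*L + L = L + 3*E*L)
J(j) = j (J(j) = 1*j = j)
Z(X) = -6
(-3198 + 9085) + Z(s(9, -2)) = (-3198 + 9085) - 6 = 5887 - 6 = 5881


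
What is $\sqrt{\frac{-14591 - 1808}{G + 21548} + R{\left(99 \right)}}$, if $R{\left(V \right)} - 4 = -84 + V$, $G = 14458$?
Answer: $\frac{\sqrt{24041746290}}{36006} \approx 4.3063$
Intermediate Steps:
$R{\left(V \right)} = -80 + V$ ($R{\left(V \right)} = 4 + \left(-84 + V\right) = -80 + V$)
$\sqrt{\frac{-14591 - 1808}{G + 21548} + R{\left(99 \right)}} = \sqrt{\frac{-14591 - 1808}{14458 + 21548} + \left(-80 + 99\right)} = \sqrt{- \frac{16399}{36006} + 19} = \sqrt{\frac{667715}{36006}} = \frac{\sqrt{24041746290}}{36006}$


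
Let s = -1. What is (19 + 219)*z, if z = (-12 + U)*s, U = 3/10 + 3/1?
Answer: 10353/5 ≈ 2070.6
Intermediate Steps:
U = 33/10 (U = 3*(⅒) + 3*1 = 3/10 + 3 = 33/10 ≈ 3.3000)
z = 87/10 (z = (-12 + 33/10)*(-1) = -87/10*(-1) = 87/10 ≈ 8.7000)
(19 + 219)*z = (19 + 219)*(87/10) = 238*(87/10) = 10353/5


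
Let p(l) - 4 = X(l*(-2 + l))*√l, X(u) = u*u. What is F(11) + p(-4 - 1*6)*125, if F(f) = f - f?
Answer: 500 + 1800000*I*√10 ≈ 500.0 + 5.6921e+6*I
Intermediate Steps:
F(f) = 0
X(u) = u²
p(l) = 4 + l^(5/2)*(-2 + l)² (p(l) = 4 + (l*(-2 + l))²*√l = 4 + (l²*(-2 + l)²)*√l = 4 + l^(5/2)*(-2 + l)²)
F(11) + p(-4 - 1*6)*125 = 0 + (4 + (-4 - 1*6)^(5/2)*(-2 + (-4 - 1*6))²)*125 = 0 + (4 + (-4 - 6)^(5/2)*(-2 + (-4 - 6))²)*125 = 0 + (4 + (-10)^(5/2)*(-2 - 10)²)*125 = 0 + (4 + (100*I*√10)*(-12)²)*125 = 0 + (4 + (100*I*√10)*144)*125 = 0 + (4 + 14400*I*√10)*125 = 0 + (500 + 1800000*I*√10) = 500 + 1800000*I*√10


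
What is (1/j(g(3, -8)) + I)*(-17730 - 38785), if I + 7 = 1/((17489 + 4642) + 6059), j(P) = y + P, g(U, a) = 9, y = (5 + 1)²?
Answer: 20009960869/50742 ≈ 3.9435e+5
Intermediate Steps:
y = 36 (y = 6² = 36)
j(P) = 36 + P
I = -197329/28190 (I = -7 + 1/((17489 + 4642) + 6059) = -7 + 1/(22131 + 6059) = -7 + 1/28190 = -197329/28190 ≈ -7.0000)
(1/j(g(3, -8)) + I)*(-17730 - 38785) = (1/(36 + 9) - 197329/28190)*(-17730 - 38785) = (1/45 - 197329/28190)*(-56515) = -1770323/253710*(-56515) = 20009960869/50742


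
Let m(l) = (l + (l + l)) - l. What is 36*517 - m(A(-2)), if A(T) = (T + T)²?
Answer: 18580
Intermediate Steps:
A(T) = 4*T² (A(T) = (2*T)² = 4*T²)
m(l) = 2*l (m(l) = (l + 2*l) - l = 3*l - l = 2*l)
36*517 - m(A(-2)) = 36*517 - 2*4*(-2)² = 18612 - 2*4*4 = 18612 - 2*16 = 18612 - 1*32 = 18612 - 32 = 18580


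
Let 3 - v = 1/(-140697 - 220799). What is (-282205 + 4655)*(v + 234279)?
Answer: -11753133115025575/180748 ≈ -6.5025e+10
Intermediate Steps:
v = 1084489/361496 (v = 3 - 1/(-140697 - 220799) = 3 - 1/(-361496) = 3 - 1*(-1/361496) = 3 + 1/361496 = 1084489/361496 ≈ 3.0000)
(-282205 + 4655)*(v + 234279) = (-282205 + 4655)*(1084489/361496 + 234279) = -277550*84692005873/361496 = -11753133115025575/180748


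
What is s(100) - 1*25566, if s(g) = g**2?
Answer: -15566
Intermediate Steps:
s(100) - 1*25566 = 100**2 - 1*25566 = 10000 - 25566 = -15566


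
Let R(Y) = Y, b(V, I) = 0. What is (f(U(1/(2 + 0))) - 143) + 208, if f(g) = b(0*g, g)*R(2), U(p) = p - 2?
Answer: 65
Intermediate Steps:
U(p) = -2 + p
f(g) = 0 (f(g) = 0*2 = 0)
(f(U(1/(2 + 0))) - 143) + 208 = (0 - 143) + 208 = -143 + 208 = 65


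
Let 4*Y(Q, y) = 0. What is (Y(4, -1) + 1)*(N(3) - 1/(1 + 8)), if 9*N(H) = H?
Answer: 2/9 ≈ 0.22222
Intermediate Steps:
Y(Q, y) = 0 (Y(Q, y) = (1/4)*0 = 0)
N(H) = H/9
(Y(4, -1) + 1)*(N(3) - 1/(1 + 8)) = (0 + 1)*((1/9)*3 - 1/(1 + 8)) = 1*(1/3 - 1/9) = 1*(2/9) = 2/9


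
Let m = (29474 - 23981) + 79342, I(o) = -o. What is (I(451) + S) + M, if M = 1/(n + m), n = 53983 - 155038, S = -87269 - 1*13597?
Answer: -1643361741/16220 ≈ -1.0132e+5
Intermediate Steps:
S = -100866 (S = -87269 - 13597 = -100866)
n = -101055
m = 84835 (m = 5493 + 79342 = 84835)
M = -1/16220 (M = 1/(-101055 + 84835) = 1/(-16220) = -1/16220 ≈ -6.1652e-5)
(I(451) + S) + M = (-1*451 - 100866) - 1/16220 = (-451 - 100866) - 1/16220 = -101317 - 1/16220 = -1643361741/16220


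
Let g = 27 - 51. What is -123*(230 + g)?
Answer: -25338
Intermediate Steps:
g = -24
-123*(230 + g) = -123*(230 - 24) = -123*206 = -25338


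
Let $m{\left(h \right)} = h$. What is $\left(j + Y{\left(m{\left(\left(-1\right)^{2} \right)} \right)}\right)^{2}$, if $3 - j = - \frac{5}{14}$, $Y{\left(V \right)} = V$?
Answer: $\frac{3721}{196} \approx 18.985$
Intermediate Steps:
$j = \frac{47}{14}$ ($j = 3 - - \frac{5}{14} = 3 + \frac{5}{14} = \frac{47}{14} \approx 3.3571$)
$\left(j + Y{\left(m{\left(\left(-1\right)^{2} \right)} \right)}\right)^{2} = \left(\frac{47}{14} + \left(-1\right)^{2}\right)^{2} = \left(\frac{47}{14} + 1\right)^{2} = \left(\frac{61}{14}\right)^{2} = \frac{3721}{196}$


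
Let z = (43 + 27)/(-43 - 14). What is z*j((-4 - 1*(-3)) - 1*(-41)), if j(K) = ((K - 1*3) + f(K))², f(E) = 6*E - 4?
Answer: -1739010/19 ≈ -91527.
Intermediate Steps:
f(E) = -4 + 6*E
j(K) = (-7 + 7*K)² (j(K) = ((K - 1*3) + (-4 + 6*K))² = ((K - 3) + (-4 + 6*K))² = ((-3 + K) + (-4 + 6*K))² = (-7 + 7*K)²)
z = -70/57 (z = 70/(-57) = 70*(-1/57) = -70/57 ≈ -1.2281)
z*j((-4 - 1*(-3)) - 1*(-41)) = -3430*(-1 + ((-4 - 1*(-3)) - 1*(-41)))²/57 = -3430*(-1 + ((-4 + 3) + 41))²/57 = -3430*(-1 + (-1 + 41))²/57 = -3430*(-1 + 40)²/57 = -3430*39²/57 = -3430*1521/57 = -70/57*74529 = -1739010/19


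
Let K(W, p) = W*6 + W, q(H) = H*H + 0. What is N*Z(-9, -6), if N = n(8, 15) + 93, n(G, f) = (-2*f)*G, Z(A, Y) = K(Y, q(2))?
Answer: 6174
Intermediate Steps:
q(H) = H² (q(H) = H² + 0 = H²)
K(W, p) = 7*W (K(W, p) = 6*W + W = 7*W)
Z(A, Y) = 7*Y
n(G, f) = -2*G*f
N = -147 (N = -2*8*15 + 93 = -240 + 93 = -147)
N*Z(-9, -6) = -1029*(-6) = -147*(-42) = 6174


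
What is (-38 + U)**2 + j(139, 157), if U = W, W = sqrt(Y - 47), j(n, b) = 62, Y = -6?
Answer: 1453 - 76*I*sqrt(53) ≈ 1453.0 - 553.29*I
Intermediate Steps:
W = I*sqrt(53) (W = sqrt(-6 - 47) = sqrt(-53) = I*sqrt(53) ≈ 7.2801*I)
U = I*sqrt(53) ≈ 7.2801*I
(-38 + U)**2 + j(139, 157) = (-38 + I*sqrt(53))**2 + 62 = 62 + (-38 + I*sqrt(53))**2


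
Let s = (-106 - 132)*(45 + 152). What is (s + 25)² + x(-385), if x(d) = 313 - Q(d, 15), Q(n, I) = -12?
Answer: 2195953646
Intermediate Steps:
s = -46886 (s = -238*197 = -46886)
x(d) = 325 (x(d) = 313 - 1*(-12) = 313 + 12 = 325)
(s + 25)² + x(-385) = (-46886 + 25)² + 325 = (-46861)² + 325 = 2195953321 + 325 = 2195953646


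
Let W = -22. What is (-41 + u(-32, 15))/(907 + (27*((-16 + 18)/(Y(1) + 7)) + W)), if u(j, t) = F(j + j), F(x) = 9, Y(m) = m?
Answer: -128/3567 ≈ -0.035884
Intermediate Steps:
u(j, t) = 9
(-41 + u(-32, 15))/(907 + (27*((-16 + 18)/(Y(1) + 7)) + W)) = (-41 + 9)/(907 + (27*((-16 + 18)/(1 + 7)) - 22)) = -32/(907 + (27*(2/8) - 22)) = -32/(907 + (27*(2*(⅛)) - 22)) = -32/(907 + (27*(¼) - 22)) = -32/(907 + (27/4 - 22)) = -32/(907 - 61/4) = -32/3567/4 = -32*4/3567 = -128/3567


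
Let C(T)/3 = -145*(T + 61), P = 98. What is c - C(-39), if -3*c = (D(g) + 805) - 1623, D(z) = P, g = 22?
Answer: 9810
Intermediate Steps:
D(z) = 98
C(T) = -26535 - 435*T (C(T) = 3*(-145*(T + 61)) = 3*(-145*(61 + T)) = 3*(-8845 - 145*T) = -26535 - 435*T)
c = 240 (c = -((98 + 805) - 1623)/3 = -(903 - 1623)/3 = -⅓*(-720) = 240)
c - C(-39) = 240 - (-26535 - 435*(-39)) = 240 - (-26535 + 16965) = 240 - 1*(-9570) = 240 + 9570 = 9810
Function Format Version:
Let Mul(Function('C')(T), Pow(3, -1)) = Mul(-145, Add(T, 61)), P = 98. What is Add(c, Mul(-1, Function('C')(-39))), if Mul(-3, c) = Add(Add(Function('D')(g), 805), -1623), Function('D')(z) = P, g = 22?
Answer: 9810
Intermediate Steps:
Function('D')(z) = 98
Function('C')(T) = Add(-26535, Mul(-435, T)) (Function('C')(T) = Mul(3, Mul(-145, Add(T, 61))) = Mul(3, Mul(-145, Add(61, T))) = Mul(3, Add(-8845, Mul(-145, T))) = Add(-26535, Mul(-435, T)))
c = 240 (c = Mul(Rational(-1, 3), Add(Add(98, 805), -1623)) = Mul(Rational(-1, 3), Add(903, -1623)) = Mul(Rational(-1, 3), -720) = 240)
Add(c, Mul(-1, Function('C')(-39))) = Add(240, Mul(-1, Add(-26535, Mul(-435, -39)))) = Add(240, Mul(-1, Add(-26535, 16965))) = Add(240, Mul(-1, -9570)) = Add(240, 9570) = 9810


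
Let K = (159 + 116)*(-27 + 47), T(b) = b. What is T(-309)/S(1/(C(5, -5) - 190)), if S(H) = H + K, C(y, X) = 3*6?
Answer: -17716/315333 ≈ -0.056182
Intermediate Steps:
C(y, X) = 18
K = 5500 (K = 275*20 = 5500)
S(H) = 5500 + H (S(H) = H + 5500 = 5500 + H)
T(-309)/S(1/(C(5, -5) - 190)) = -309/(5500 + 1/(18 - 190)) = -309/(5500 + 1/(-172)) = -309/(5500 - 1/172) = -309/945999/172 = -309*172/945999 = -17716/315333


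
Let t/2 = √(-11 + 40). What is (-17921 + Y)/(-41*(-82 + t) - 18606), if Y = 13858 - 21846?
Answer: 98739199/58046135 - 1062269*√29/116092270 ≈ 1.6518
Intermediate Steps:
t = 2*√29 (t = 2*√(-11 + 40) = 2*√29 ≈ 10.770)
Y = -7988
(-17921 + Y)/(-41*(-82 + t) - 18606) = (-17921 - 7988)/(-41*(-82 + 2*√29) - 18606) = -25909/((3362 - 82*√29) - 18606) = -25909/(-15244 - 82*√29)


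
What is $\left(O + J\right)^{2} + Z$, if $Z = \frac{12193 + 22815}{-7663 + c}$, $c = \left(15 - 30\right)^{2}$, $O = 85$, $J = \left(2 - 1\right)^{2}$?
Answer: $\frac{27488220}{3719} \approx 7391.3$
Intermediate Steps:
$J = 1$ ($J = 1^{2} = 1$)
$c = 225$ ($c = \left(-15\right)^{2} = 225$)
$Z = - \frac{17504}{3719}$ ($Z = \frac{12193 + 22815}{-7663 + 225} = \frac{35008}{-7438} = 35008 \left(- \frac{1}{7438}\right) = - \frac{17504}{3719} \approx -4.7066$)
$\left(O + J\right)^{2} + Z = \left(85 + 1\right)^{2} - \frac{17504}{3719} = 86^{2} - \frac{17504}{3719} = 7396 - \frac{17504}{3719} = \frac{27488220}{3719}$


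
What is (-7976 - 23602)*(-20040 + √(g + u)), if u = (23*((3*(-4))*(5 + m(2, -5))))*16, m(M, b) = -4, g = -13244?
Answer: 632823120 - 63156*I*√4415 ≈ 6.3282e+8 - 4.1964e+6*I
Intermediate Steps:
u = -4416 (u = (23*((3*(-4))*(5 - 4)))*16 = (23*(-12*1))*16 = (23*(-12))*16 = -276*16 = -4416)
(-7976 - 23602)*(-20040 + √(g + u)) = (-7976 - 23602)*(-20040 + √(-13244 - 4416)) = -31578*(-20040 + √(-17660)) = -31578*(-20040 + 2*I*√4415) = 632823120 - 63156*I*√4415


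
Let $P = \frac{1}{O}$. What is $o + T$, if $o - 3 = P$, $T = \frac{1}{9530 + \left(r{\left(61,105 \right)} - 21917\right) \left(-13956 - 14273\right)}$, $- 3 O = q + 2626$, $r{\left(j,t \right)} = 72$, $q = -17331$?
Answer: $\frac{5441267370967}{1813632454935} \approx 3.0002$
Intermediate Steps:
$O = \frac{14705}{3}$ ($O = - \frac{-17331 + 2626}{3} = \left(- \frac{1}{3}\right) \left(-14705\right) = \frac{14705}{3} \approx 4901.7$)
$P = \frac{3}{14705}$ ($P = \frac{1}{\frac{14705}{3}} = \frac{3}{14705} \approx 0.00020401$)
$T = \frac{1}{616672035}$ ($T = \frac{1}{9530 + \left(72 - 21917\right) \left(-13956 - 14273\right)} = \frac{1}{9530 - -616662505} = \frac{1}{9530 + 616662505} = \frac{1}{616672035} \approx 1.6216 \cdot 10^{-9}$)
$o = \frac{44118}{14705}$ ($o = 3 + \frac{3}{14705} = \frac{44118}{14705} \approx 3.0002$)
$o + T = \frac{44118}{14705} + \frac{1}{616672035} = \frac{5441267370967}{1813632454935}$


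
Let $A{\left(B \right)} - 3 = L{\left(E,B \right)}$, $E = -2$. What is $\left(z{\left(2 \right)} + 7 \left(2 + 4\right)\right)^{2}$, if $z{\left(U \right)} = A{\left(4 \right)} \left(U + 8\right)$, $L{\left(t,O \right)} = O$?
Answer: $12544$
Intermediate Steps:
$A{\left(B \right)} = 3 + B$
$z{\left(U \right)} = 56 + 7 U$ ($z{\left(U \right)} = \left(3 + 4\right) \left(U + 8\right) = 7 \left(8 + U\right) = 56 + 7 U$)
$\left(z{\left(2 \right)} + 7 \left(2 + 4\right)\right)^{2} = \left(\left(56 + 7 \cdot 2\right) + 7 \left(2 + 4\right)\right)^{2} = \left(\left(56 + 14\right) + 7 \cdot 6\right)^{2} = \left(70 + 42\right)^{2} = 112^{2} = 12544$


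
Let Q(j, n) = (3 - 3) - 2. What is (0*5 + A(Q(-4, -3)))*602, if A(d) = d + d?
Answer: -2408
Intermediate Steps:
Q(j, n) = -2 (Q(j, n) = 0 - 2 = -2)
A(d) = 2*d
(0*5 + A(Q(-4, -3)))*602 = (0*5 + 2*(-2))*602 = (0 - 4)*602 = -4*602 = -2408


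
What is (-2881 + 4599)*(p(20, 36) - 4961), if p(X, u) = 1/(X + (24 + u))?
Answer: -340919061/40 ≈ -8.5230e+6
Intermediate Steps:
p(X, u) = 1/(24 + X + u)
(-2881 + 4599)*(p(20, 36) - 4961) = (-2881 + 4599)*(1/(24 + 20 + 36) - 4961) = 1718*(1/80 - 4961) = 1718*(-396879/80) = -340919061/40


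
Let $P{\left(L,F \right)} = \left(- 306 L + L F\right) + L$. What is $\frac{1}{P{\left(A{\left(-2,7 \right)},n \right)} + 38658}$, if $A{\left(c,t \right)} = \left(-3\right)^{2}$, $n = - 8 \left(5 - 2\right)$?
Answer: $\frac{1}{35697} \approx 2.8014 \cdot 10^{-5}$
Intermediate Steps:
$n = -24$ ($n = \left(-8\right) 3 = -24$)
$A{\left(c,t \right)} = 9$
$P{\left(L,F \right)} = - 305 L + F L$ ($P{\left(L,F \right)} = \left(- 306 L + F L\right) + L = - 305 L + F L$)
$\frac{1}{P{\left(A{\left(-2,7 \right)},n \right)} + 38658} = \frac{1}{9 \left(-305 - 24\right) + 38658} = \frac{1}{9 \left(-329\right) + 38658} = \frac{1}{-2961 + 38658} = \frac{1}{35697}$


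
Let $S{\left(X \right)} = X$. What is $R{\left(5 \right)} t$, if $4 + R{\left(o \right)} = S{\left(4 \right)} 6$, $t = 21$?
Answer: $420$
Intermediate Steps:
$R{\left(o \right)} = 20$ ($R{\left(o \right)} = -4 + 4 \cdot 6 = -4 + 24 = 20$)
$R{\left(5 \right)} t = 20 \cdot 21 = 420$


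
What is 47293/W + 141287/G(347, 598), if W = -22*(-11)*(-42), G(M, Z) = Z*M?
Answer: -4188770095/1054545492 ≈ -3.9721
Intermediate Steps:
G(M, Z) = M*Z
W = -10164 (W = 242*(-42) = -10164)
47293/W + 141287/G(347, 598) = 47293/(-10164) + 141287/((347*598)) = 47293*(-1/10164) + 141287/207506 = -47293/10164 + 141287*(1/207506) = -47293/10164 + 141287/207506 = -4188770095/1054545492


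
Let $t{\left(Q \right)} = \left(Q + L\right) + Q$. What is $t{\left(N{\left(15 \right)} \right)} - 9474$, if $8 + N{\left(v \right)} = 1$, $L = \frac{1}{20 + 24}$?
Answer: $- \frac{417471}{44} \approx -9488.0$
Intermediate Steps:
$L = \frac{1}{44} \approx 0.022727$
$N{\left(v \right)} = -7$ ($N{\left(v \right)} = -8 + 1 = -7$)
$t{\left(Q \right)} = \frac{1}{44} + 2 Q$ ($t{\left(Q \right)} = \left(Q + \frac{1}{44}\right) + Q = \left(\frac{1}{44} + Q\right) + Q = \frac{1}{44} + 2 Q$)
$t{\left(N{\left(15 \right)} \right)} - 9474 = \left(\frac{1}{44} + 2 \left(-7\right)\right) - 9474 = \left(\frac{1}{44} - 14\right) - 9474 = - \frac{615}{44} - 9474 = - \frac{417471}{44}$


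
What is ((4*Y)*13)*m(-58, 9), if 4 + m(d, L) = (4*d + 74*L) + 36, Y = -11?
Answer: -266552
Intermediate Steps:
m(d, L) = 32 + 4*d + 74*L (m(d, L) = -4 + ((4*d + 74*L) + 36) = -4 + (36 + 4*d + 74*L) = 32 + 4*d + 74*L)
((4*Y)*13)*m(-58, 9) = ((4*(-11))*13)*(32 + 4*(-58) + 74*9) = (-44*13)*(32 - 232 + 666) = -572*466 = -266552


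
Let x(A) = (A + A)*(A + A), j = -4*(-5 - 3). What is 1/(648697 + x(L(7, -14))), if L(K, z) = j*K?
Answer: 1/849401 ≈ 1.1773e-6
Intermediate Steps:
j = 32 (j = -4*(-8) = 32)
L(K, z) = 32*K
x(A) = 4*A² (x(A) = (2*A)*(2*A) = 4*A²)
1/(648697 + x(L(7, -14))) = 1/(648697 + 4*(32*7)²) = 1/(648697 + 4*224²) = 1/(648697 + 4*50176) = 1/(648697 + 200704) = 1/849401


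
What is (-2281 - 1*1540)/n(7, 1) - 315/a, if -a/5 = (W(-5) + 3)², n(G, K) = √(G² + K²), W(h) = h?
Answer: 63/4 - 3821*√2/10 ≈ -524.62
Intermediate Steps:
a = -20 (a = -5*(-5 + 3)² = -5*(-2)² = -5*4 = -20)
(-2281 - 1*1540)/n(7, 1) - 315/a = (-2281 - 1*1540)/(√(7² + 1²)) - 315/(-20) = (-2281 - 1540)/(√(49 + 1)) - 315*(-1/20) = -3821*√2/10 + 63/4 = 63/4 - 3821*√2/10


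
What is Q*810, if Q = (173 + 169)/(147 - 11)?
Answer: 69255/34 ≈ 2036.9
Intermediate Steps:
Q = 171/68 (Q = 342/136 = 342*(1/136) = 171/68 ≈ 2.5147)
Q*810 = (171/68)*810 = 69255/34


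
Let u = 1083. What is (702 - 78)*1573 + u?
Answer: 982635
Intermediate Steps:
(702 - 78)*1573 + u = (702 - 78)*1573 + 1083 = 624*1573 + 1083 = 981552 + 1083 = 982635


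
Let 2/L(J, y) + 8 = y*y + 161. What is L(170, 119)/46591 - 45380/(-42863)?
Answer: 15132042136923/14292743946181 ≈ 1.0587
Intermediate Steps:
L(J, y) = 2/(153 + y²) (L(J, y) = 2/(-8 + (y*y + 161)) = 2/(-8 + (y² + 161)) = 2/(-8 + (161 + y²)) = 2/(153 + y²))
L(170, 119)/46591 - 45380/(-42863) = (2/(153 + 119²))/46591 - 45380/(-42863) = (2/(153 + 14161))*(1/46591) - 45380*(-1/42863) = (2/14314)*(1/46591) + 45380/42863 = (2*(1/14314))*(1/46591) + 45380/42863 = (1/7157)*(1/46591) + 45380/42863 = 1/333451787 + 45380/42863 = 15132042136923/14292743946181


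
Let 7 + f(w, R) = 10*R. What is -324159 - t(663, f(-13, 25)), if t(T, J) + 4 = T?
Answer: -324818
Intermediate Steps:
f(w, R) = -7 + 10*R
t(T, J) = -4 + T
-324159 - t(663, f(-13, 25)) = -324159 - (-4 + 663) = -324159 - 1*659 = -324159 - 659 = -324818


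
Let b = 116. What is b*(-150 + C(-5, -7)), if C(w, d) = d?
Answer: -18212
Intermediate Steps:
b*(-150 + C(-5, -7)) = 116*(-150 - 7) = 116*(-157) = -18212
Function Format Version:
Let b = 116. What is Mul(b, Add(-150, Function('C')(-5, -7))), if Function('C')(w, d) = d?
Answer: -18212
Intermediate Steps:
Mul(b, Add(-150, Function('C')(-5, -7))) = Mul(116, Add(-150, -7)) = Mul(116, -157) = -18212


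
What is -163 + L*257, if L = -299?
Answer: -77006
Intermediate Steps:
-163 + L*257 = -163 - 299*257 = -163 - 76843 = -77006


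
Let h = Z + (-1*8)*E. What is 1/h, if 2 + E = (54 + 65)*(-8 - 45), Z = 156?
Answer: 1/50628 ≈ 1.9752e-5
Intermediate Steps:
E = -6309 (E = -2 + (54 + 65)*(-8 - 45) = -2 + 119*(-53) = -2 - 6307 = -6309)
h = 50628 (h = 156 - 1*8*(-6309) = 156 - 8*(-6309) = 156 + 50472 = 50628)
1/h = 1/50628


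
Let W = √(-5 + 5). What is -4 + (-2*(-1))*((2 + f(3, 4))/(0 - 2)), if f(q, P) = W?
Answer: -6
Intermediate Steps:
W = 0 (W = √0 = 0)
f(q, P) = 0
-4 + (-2*(-1))*((2 + f(3, 4))/(0 - 2)) = -4 + (-2*(-1))*((2 + 0)/(0 - 2)) = -4 + 2*(2/(-2)) = -4 + 2*(2*(-½)) = -4 + 2*(-1) = -4 - 2 = -6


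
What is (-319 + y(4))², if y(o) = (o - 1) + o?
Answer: 97344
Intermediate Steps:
y(o) = -1 + 2*o (y(o) = (-1 + o) + o = -1 + 2*o)
(-319 + y(4))² = (-319 + (-1 + 2*4))² = (-319 + (-1 + 8))² = (-319 + 7)² = (-312)² = 97344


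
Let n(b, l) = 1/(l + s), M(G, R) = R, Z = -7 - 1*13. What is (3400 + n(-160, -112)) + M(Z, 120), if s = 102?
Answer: 35199/10 ≈ 3519.9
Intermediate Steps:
Z = -20 (Z = -7 - 13 = -20)
n(b, l) = 1/(102 + l) (n(b, l) = 1/(l + 102) = 1/(102 + l))
(3400 + n(-160, -112)) + M(Z, 120) = (3400 + 1/(102 - 112)) + 120 = (3400 + 1/(-10)) + 120 = (3400 - ⅒) + 120 = 33999/10 + 120 = 35199/10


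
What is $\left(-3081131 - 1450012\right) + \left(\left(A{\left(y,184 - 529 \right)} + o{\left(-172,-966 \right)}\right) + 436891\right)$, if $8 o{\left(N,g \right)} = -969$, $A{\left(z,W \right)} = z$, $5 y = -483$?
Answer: $- \frac{163778789}{40} \approx -4.0945 \cdot 10^{6}$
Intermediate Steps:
$y = - \frac{483}{5}$ ($y = \frac{1}{5} \left(-483\right) = - \frac{483}{5} \approx -96.6$)
$o{\left(N,g \right)} = - \frac{969}{8}$ ($o{\left(N,g \right)} = \frac{1}{8} \left(-969\right) = - \frac{969}{8}$)
$\left(-3081131 - 1450012\right) + \left(\left(A{\left(y,184 - 529 \right)} + o{\left(-172,-966 \right)}\right) + 436891\right) = \left(-3081131 - 1450012\right) + \left(\left(- \frac{483}{5} - \frac{969}{8}\right) + 436891\right) = -4531143 + \left(- \frac{8709}{40} + 436891\right) = -4531143 + \frac{17466931}{40} = - \frac{163778789}{40}$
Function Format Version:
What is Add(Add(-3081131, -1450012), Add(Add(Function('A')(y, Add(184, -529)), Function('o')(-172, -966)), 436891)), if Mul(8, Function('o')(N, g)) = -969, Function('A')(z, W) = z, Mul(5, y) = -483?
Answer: Rational(-163778789, 40) ≈ -4.0945e+6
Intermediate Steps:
y = Rational(-483, 5) (y = Mul(Rational(1, 5), -483) = Rational(-483, 5) ≈ -96.600)
Function('o')(N, g) = Rational(-969, 8) (Function('o')(N, g) = Mul(Rational(1, 8), -969) = Rational(-969, 8))
Add(Add(-3081131, -1450012), Add(Add(Function('A')(y, Add(184, -529)), Function('o')(-172, -966)), 436891)) = Add(Add(-3081131, -1450012), Add(Add(Rational(-483, 5), Rational(-969, 8)), 436891)) = Add(-4531143, Add(Rational(-8709, 40), 436891)) = Add(-4531143, Rational(17466931, 40)) = Rational(-163778789, 40)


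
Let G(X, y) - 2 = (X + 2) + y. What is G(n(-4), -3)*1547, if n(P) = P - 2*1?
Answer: -7735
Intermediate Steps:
n(P) = -2 + P (n(P) = P - 2 = -2 + P)
G(X, y) = 4 + X + y (G(X, y) = 2 + ((X + 2) + y) = 2 + ((2 + X) + y) = 2 + (2 + X + y) = 4 + X + y)
G(n(-4), -3)*1547 = (4 + (-2 - 4) - 3)*1547 = (4 - 6 - 3)*1547 = -5*1547 = -7735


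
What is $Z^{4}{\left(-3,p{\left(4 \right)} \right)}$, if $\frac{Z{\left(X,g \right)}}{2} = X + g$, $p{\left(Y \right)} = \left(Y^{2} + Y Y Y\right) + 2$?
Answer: $623201296$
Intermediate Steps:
$p{\left(Y \right)} = 2 + Y^{2} + Y^{3}$ ($p{\left(Y \right)} = \left(Y^{2} + Y^{2} Y\right) + 2 = \left(Y^{2} + Y^{3}\right) + 2 = 2 + Y^{2} + Y^{3}$)
$Z{\left(X,g \right)} = 2 X + 2 g$ ($Z{\left(X,g \right)} = 2 \left(X + g\right) = 2 X + 2 g$)
$Z^{4}{\left(-3,p{\left(4 \right)} \right)} = \left(2 \left(-3\right) + 2 \left(2 + 4^{2} + 4^{3}\right)\right)^{4} = \left(-6 + 2 \left(2 + 16 + 64\right)\right)^{4} = \left(-6 + 2 \cdot 82\right)^{4} = \left(-6 + 164\right)^{4} = 158^{4} = 623201296$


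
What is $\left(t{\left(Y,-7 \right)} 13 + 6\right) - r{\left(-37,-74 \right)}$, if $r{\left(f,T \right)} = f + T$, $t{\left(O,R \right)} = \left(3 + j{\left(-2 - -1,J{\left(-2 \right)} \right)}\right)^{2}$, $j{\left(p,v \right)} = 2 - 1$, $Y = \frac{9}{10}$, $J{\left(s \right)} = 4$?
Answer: $325$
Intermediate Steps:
$Y = \frac{9}{10}$ ($Y = 9 \cdot \frac{1}{10} = \frac{9}{10} \approx 0.9$)
$j{\left(p,v \right)} = 1$ ($j{\left(p,v \right)} = 2 - 1 = 1$)
$t{\left(O,R \right)} = 16$ ($t{\left(O,R \right)} = \left(3 + 1\right)^{2} = 4^{2} = 16$)
$r{\left(f,T \right)} = T + f$
$\left(t{\left(Y,-7 \right)} 13 + 6\right) - r{\left(-37,-74 \right)} = \left(16 \cdot 13 + 6\right) - \left(-74 - 37\right) = \left(208 + 6\right) - -111 = 214 + 111 = 325$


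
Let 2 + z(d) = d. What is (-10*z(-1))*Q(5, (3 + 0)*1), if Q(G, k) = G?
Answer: 150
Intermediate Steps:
z(d) = -2 + d
(-10*z(-1))*Q(5, (3 + 0)*1) = -10*(-2 - 1)*5 = -10*(-3)*5 = 30*5 = 150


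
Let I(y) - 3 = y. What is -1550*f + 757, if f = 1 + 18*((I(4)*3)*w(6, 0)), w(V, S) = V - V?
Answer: -793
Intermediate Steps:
I(y) = 3 + y
w(V, S) = 0
f = 1 (f = 1 + 18*(((3 + 4)*3)*0) = 1 + 18*((7*3)*0) = 1 + 18*(21*0) = 1 + 18*0 = 1 + 0 = 1)
-1550*f + 757 = -1550*1 + 757 = -1550 + 757 = -793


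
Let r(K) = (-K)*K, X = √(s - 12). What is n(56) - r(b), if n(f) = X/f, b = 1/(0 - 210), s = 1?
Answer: 1/44100 + I*√11/56 ≈ 2.2676e-5 + 0.059225*I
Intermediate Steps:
X = I*√11 (X = √(1 - 12) = √(-11) = I*√11 ≈ 3.3166*I)
b = -1/210 (b = 1/(-210) = -1/210 ≈ -0.0047619)
r(K) = -K²
n(f) = I*√11/f (n(f) = (I*√11)/f = I*√11/f)
n(56) - r(b) = I*√11/56 - (-1)*(-1/210)² = I*√11*(1/56) - (-1)/44100 = I*√11/56 - 1*(-1/44100) = I*√11/56 + 1/44100 = 1/44100 + I*√11/56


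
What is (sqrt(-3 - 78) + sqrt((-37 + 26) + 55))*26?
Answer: 52*sqrt(11) + 234*I ≈ 172.46 + 234.0*I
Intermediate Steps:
(sqrt(-3 - 78) + sqrt((-37 + 26) + 55))*26 = (sqrt(-81) + sqrt(-11 + 55))*26 = (9*I + sqrt(44))*26 = (9*I + 2*sqrt(11))*26 = (2*sqrt(11) + 9*I)*26 = 52*sqrt(11) + 234*I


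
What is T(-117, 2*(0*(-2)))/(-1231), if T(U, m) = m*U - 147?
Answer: 147/1231 ≈ 0.11942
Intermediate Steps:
T(U, m) = -147 + U*m (T(U, m) = U*m - 147 = -147 + U*m)
T(-117, 2*(0*(-2)))/(-1231) = (-147 - 234*0*(-2))/(-1231) = (-147 - 234*0)*(-1/1231) = (-147 - 117*0)*(-1/1231) = (-147 + 0)*(-1/1231) = -147*(-1/1231) = 147/1231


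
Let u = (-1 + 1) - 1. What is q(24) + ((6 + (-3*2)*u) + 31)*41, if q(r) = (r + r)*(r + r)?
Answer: 4067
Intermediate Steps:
u = -1 (u = 0 - 1 = -1)
q(r) = 4*r² (q(r) = (2*r)*(2*r) = 4*r²)
q(24) + ((6 + (-3*2)*u) + 31)*41 = 4*24² + ((6 - 3*2*(-1)) + 31)*41 = 4*576 + ((6 - 6*(-1)) + 31)*41 = 2304 + ((6 + 6) + 31)*41 = 2304 + (12 + 31)*41 = 2304 + 43*41 = 2304 + 1763 = 4067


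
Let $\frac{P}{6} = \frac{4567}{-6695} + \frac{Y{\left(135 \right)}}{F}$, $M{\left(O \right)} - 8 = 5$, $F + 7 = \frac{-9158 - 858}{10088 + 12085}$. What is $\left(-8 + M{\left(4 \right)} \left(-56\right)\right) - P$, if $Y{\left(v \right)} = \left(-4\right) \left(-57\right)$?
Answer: $- \frac{606554611306}{1106194765} \approx -548.33$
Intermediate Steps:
$F = - \frac{165227}{22173}$ ($F = -7 + \frac{-9158 - 858}{10088 + 12085} = -7 - \frac{10016}{22173} = - \frac{165227}{22173} \approx -7.4517$)
$Y{\left(v \right)} = 228$
$M{\left(O \right)} = 13$ ($M{\left(O \right)} = 8 + 5 = 13$)
$P = - \frac{207604735734}{1106194765}$ ($P = 6 \left(\frac{4567}{-6695} + \frac{228}{- \frac{165227}{22173}}\right) = 6 \left(4567 \left(- \frac{1}{6695}\right) + 228 \left(- \frac{22173}{165227}\right)\right) = 6 \left(- \frac{4567}{6695} - \frac{5055444}{165227}\right) = 6 \left(- \frac{34600789289}{1106194765}\right) = - \frac{207604735734}{1106194765} \approx -187.67$)
$\left(-8 + M{\left(4 \right)} \left(-56\right)\right) - P = \left(-8 + 13 \left(-56\right)\right) - - \frac{207604735734}{1106194765} = \left(-8 - 728\right) + \frac{207604735734}{1106194765} = -736 + \frac{207604735734}{1106194765} = - \frac{606554611306}{1106194765}$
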